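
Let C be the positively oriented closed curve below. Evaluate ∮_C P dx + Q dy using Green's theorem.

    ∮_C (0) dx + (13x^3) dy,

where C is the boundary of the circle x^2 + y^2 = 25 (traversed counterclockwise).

Green's theorem converts the closed line integral into a double integral over the enclosed region D:

    ∮_C P dx + Q dy = ∬_D (∂Q/∂x - ∂P/∂y) dA.

Here P = 0, Q = 13x^3, so

    ∂Q/∂x = 39x^2,    ∂P/∂y = 0,
    ∂Q/∂x - ∂P/∂y = 39x^2.

D is the region x^2 + y^2 ≤ 25. Evaluating the double integral:

In polar coordinates (x = r cos θ, y = r sin θ, dA = r dr dθ) the integrand becomes 39r^2cos(θ)^2, so

    ∬_D (39x^2) dA = ∫_0^{2π} ∫_0^{5} (39r^2cos(θ)^2) · r dr dθ.

Inner (r from 0 to 5): 24375cos(θ)^2/4.
Outer (θ from 0 to 2π): 24375π/4.

Therefore ∮_C P dx + Q dy = 24375π/4.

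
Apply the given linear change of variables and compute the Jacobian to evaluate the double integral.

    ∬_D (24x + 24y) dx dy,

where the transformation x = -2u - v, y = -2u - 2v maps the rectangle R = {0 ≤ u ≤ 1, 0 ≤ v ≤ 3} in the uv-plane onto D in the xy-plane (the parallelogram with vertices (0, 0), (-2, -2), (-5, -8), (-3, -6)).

Compute the Jacobian determinant of (x, y) with respect to (u, v):

    ∂(x,y)/∂(u,v) = | -2  -1 | = (-2)(-2) - (-1)(-2) = 2.
                   | -2  -2 |

Its absolute value is |J| = 2 (the area scaling factor).

Substituting x = -2u - v, y = -2u - 2v into the integrand,

    24x + 24y → -96u - 72v,

so the integral becomes

    ∬_R (-96u - 72v) · |J| du dv = ∫_0^1 ∫_0^3 (-192u - 144v) dv du.

Inner (v): -576u - 648.
Outer (u): -936.

Therefore ∬_D (24x + 24y) dx dy = -936.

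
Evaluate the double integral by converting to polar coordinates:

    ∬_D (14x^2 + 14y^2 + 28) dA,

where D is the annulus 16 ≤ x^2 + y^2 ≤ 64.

The region D is 4 ≤ r ≤ 8, 0 ≤ θ ≤ 2π in polar coordinates, where x = r cos(θ), y = r sin(θ), and dA = r dr dθ.

Under the substitution, the integrand becomes 14r^2 + 28, so

    ∬_D (14x^2 + 14y^2 + 28) dA = ∫_{0}^{2π} ∫_{4}^{8} (14r^2 + 28) · r dr dθ.

Inner integral (in r): ∫_{4}^{8} (14r^2 + 28) · r dr = 14112.

Outer integral (in θ): ∫_{0}^{2π} (14112) dθ = 28224π.

Therefore ∬_D (14x^2 + 14y^2 + 28) dA = 28224π.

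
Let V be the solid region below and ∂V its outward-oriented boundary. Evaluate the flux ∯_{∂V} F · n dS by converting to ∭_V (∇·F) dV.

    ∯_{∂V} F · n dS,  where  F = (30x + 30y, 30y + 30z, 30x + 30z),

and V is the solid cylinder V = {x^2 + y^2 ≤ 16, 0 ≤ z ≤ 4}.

By the divergence theorem,

    ∯_{∂V} F · n dS = ∭_V (∇ · F) dV.

Compute the divergence:
    ∇ · F = ∂F_x/∂x + ∂F_y/∂y + ∂F_z/∂z = 30 + 30 + 30 = 90.

In cylindrical coordinates, x = r cos(θ), y = r sin(θ), z = z, dV = r dr dθ dz, with 0 ≤ r ≤ 4, 0 ≤ θ ≤ 2π, 0 ≤ z ≤ 4.

The integrand, after substitution and multiplying by the volume element, becomes (90) · r, so

    ∭_V (∇·F) dV = ∫_0^{2π} ∫_0^{4} ∫_0^{4} (90) · r dz dr dθ.

Inner (z from 0 to 4): 360r.
Middle (r from 0 to 4): 2880.
Outer (θ from 0 to 2π): 5760π.

Therefore ∯_{∂V} F · n dS = 5760π.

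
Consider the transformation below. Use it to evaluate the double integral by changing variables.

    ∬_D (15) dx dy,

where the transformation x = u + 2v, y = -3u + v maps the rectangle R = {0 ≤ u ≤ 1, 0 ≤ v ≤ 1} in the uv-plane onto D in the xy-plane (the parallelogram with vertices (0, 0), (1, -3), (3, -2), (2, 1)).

Compute the Jacobian determinant of (x, y) with respect to (u, v):

    ∂(x,y)/∂(u,v) = | 1  2 | = (1)(1) - (2)(-3) = 7.
                   | -3  1 |

Its absolute value is |J| = 7 (the area scaling factor).

Substituting x = u + 2v, y = -3u + v into the integrand,

    15 → 15,

so the integral becomes

    ∬_R (15) · |J| du dv = ∫_0^1 ∫_0^1 (105) dv du.

Inner (v): 105.
Outer (u): 105.

Therefore ∬_D (15) dx dy = 105.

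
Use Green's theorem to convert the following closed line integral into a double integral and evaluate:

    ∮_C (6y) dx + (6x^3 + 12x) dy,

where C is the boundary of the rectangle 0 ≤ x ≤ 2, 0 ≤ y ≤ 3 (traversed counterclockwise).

Green's theorem converts the closed line integral into a double integral over the enclosed region D:

    ∮_C P dx + Q dy = ∬_D (∂Q/∂x - ∂P/∂y) dA.

Here P = 6y, Q = 6x^3 + 12x, so

    ∂Q/∂x = 18x^2 + 12,    ∂P/∂y = 6,
    ∂Q/∂x - ∂P/∂y = 18x^2 + 6.

D is the region 0 ≤ x ≤ 2, 0 ≤ y ≤ 3. Evaluating the double integral:

    ∬_D (18x^2 + 6) dA = ∫_0^{2} ∫_0^{3} (18x^2 + 6) dy dx.

Inner (y from 0 to 3): 54x^2 + 18.
Outer (x from 0 to 2): 180.

Therefore ∮_C P dx + Q dy = 180.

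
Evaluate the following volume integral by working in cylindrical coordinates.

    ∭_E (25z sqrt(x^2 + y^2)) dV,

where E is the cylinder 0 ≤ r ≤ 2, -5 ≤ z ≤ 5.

In cylindrical coordinates, x = r cos(θ), y = r sin(θ), z = z, and dV = r dr dθ dz.

The integrand becomes 25r z, so

    ∭_E (25z sqrt(x^2 + y^2)) dV = ∫_{0}^{2π} ∫_{0}^{2} ∫_{-5}^{5} (25r z) · r dz dr dθ.

Inner (z): 0.
Middle (r from 0 to 2): 0.
Outer (θ): 0.

Therefore the triple integral equals 0.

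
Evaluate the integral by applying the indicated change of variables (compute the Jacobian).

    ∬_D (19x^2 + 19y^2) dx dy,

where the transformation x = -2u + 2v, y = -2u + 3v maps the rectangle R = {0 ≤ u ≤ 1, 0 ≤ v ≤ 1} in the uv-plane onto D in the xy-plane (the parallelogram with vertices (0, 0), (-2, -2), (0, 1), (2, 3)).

Compute the Jacobian determinant of (x, y) with respect to (u, v):

    ∂(x,y)/∂(u,v) = | -2  2 | = (-2)(3) - (2)(-2) = -2.
                   | -2  3 |

Its absolute value is |J| = 2 (the area scaling factor).

Substituting x = -2u + 2v, y = -2u + 3v into the integrand,

    19x^2 + 19y^2 → 152u^2 - 380u v + 247v^2,

so the integral becomes

    ∬_R (152u^2 - 380u v + 247v^2) · |J| du dv = ∫_0^1 ∫_0^1 (304u^2 - 760u v + 494v^2) dv du.

Inner (v): 304u^2 - 380u + 494/3.
Outer (u): 76.

Therefore ∬_D (19x^2 + 19y^2) dx dy = 76.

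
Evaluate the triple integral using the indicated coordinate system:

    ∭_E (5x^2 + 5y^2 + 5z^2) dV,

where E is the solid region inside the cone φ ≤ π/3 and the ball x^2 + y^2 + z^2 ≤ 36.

In spherical coordinates, x = ρ sin(φ) cos(θ), y = ρ sin(φ) sin(θ), z = ρ cos(φ), and dV = ρ^2 sin(φ) dρ dφ dθ.

The integrand becomes 5ρ^2, so

    ∭_E (5x^2 + 5y^2 + 5z^2) dV = ∫_{0}^{2π} ∫_{0}^{π/3} ∫_{0}^{6} (5ρ^2) · ρ^2 sin(φ) dρ dφ dθ.

Inner (ρ): 7776sin(φ).
Middle (φ): 3888.
Outer (θ): 7776π.

Therefore the triple integral equals 7776π.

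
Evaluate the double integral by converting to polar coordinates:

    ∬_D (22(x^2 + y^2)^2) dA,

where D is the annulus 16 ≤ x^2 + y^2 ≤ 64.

The region D is 4 ≤ r ≤ 8, 0 ≤ θ ≤ 2π in polar coordinates, where x = r cos(θ), y = r sin(θ), and dA = r dr dθ.

Under the substitution, the integrand becomes 22r^4, so

    ∬_D (22(x^2 + y^2)^2) dA = ∫_{0}^{2π} ∫_{4}^{8} (22r^4) · r dr dθ.

Inner integral (in r): ∫_{4}^{8} (22r^4) · r dr = 946176.

Outer integral (in θ): ∫_{0}^{2π} (946176) dθ = 1892352π.

Therefore ∬_D (22(x^2 + y^2)^2) dA = 1892352π.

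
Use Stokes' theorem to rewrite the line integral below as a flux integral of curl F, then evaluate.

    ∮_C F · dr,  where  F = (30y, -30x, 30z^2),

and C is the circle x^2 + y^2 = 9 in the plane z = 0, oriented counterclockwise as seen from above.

Let S be the flat disk x^2 + y^2 ≤ 9 in the plane z = 0, with upward unit normal n̂ = ẑ. By Stokes' theorem,

    ∮_C F · dr = ∬_S (∇ × F) · n̂ dS = ∬_D (curl F)_z dA,

where D is the disk x^2 + y^2 ≤ 9.

Compute the curl of F = (30y, -30x, 30z^2):
    (∇ × F)_x = ∂F_z/∂y - ∂F_y/∂z = 0,
    (∇ × F)_y = ∂F_x/∂z - ∂F_z/∂x = 0,
    (∇ × F)_z = ∂F_y/∂x - ∂F_x/∂y = -60.

On z = 0, (curl F)_z = -60.

Convert to polar (x = r cos θ, y = r sin θ, dA = r dr dθ); the integrand becomes -60, so

    ∬_D (curl F)_z dA = ∫_0^{2π} ∫_0^{3} (-60) · r dr dθ.

Inner (r from 0 to 3): -270.
Outer (θ from 0 to 2π): -540π.

Therefore ∮_C F · dr = -540π.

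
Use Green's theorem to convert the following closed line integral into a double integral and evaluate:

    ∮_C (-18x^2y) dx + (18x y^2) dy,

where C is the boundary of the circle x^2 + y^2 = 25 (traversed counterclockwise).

Green's theorem converts the closed line integral into a double integral over the enclosed region D:

    ∮_C P dx + Q dy = ∬_D (∂Q/∂x - ∂P/∂y) dA.

Here P = -18x^2y, Q = 18x y^2, so

    ∂Q/∂x = 18y^2,    ∂P/∂y = -18x^2,
    ∂Q/∂x - ∂P/∂y = 18x^2 + 18y^2.

D is the region x^2 + y^2 ≤ 25. Evaluating the double integral:

In polar coordinates (x = r cos θ, y = r sin θ, dA = r dr dθ) the integrand becomes 18r^2, so

    ∬_D (18x^2 + 18y^2) dA = ∫_0^{2π} ∫_0^{5} (18r^2) · r dr dθ.

Inner (r from 0 to 5): 5625/2.
Outer (θ from 0 to 2π): 5625π.

Therefore ∮_C P dx + Q dy = 5625π.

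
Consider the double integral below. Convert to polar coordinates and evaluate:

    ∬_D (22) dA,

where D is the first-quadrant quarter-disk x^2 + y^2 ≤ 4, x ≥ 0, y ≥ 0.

The region D is 0 ≤ r ≤ 2, 0 ≤ θ ≤ π/2 in polar coordinates, where x = r cos(θ), y = r sin(θ), and dA = r dr dθ.

Under the substitution, the integrand becomes 22, so

    ∬_D (22) dA = ∫_{0}^{π/2} ∫_{0}^{2} (22) · r dr dθ.

Inner integral (in r): ∫_{0}^{2} (22) · r dr = 44.

Outer integral (in θ): ∫_{0}^{π/2} (44) dθ = 22π.

Therefore ∬_D (22) dA = 22π.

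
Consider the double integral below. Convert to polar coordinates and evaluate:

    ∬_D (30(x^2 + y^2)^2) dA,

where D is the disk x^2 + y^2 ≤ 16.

The region D is 0 ≤ r ≤ 4, 0 ≤ θ ≤ 2π in polar coordinates, where x = r cos(θ), y = r sin(θ), and dA = r dr dθ.

Under the substitution, the integrand becomes 30r^4, so

    ∬_D (30(x^2 + y^2)^2) dA = ∫_{0}^{2π} ∫_{0}^{4} (30r^4) · r dr dθ.

Inner integral (in r): ∫_{0}^{4} (30r^4) · r dr = 20480.

Outer integral (in θ): ∫_{0}^{2π} (20480) dθ = 40960π.

Therefore ∬_D (30(x^2 + y^2)^2) dA = 40960π.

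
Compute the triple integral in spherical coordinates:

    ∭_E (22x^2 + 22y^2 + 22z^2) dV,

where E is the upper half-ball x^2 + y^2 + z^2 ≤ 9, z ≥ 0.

In spherical coordinates, x = ρ sin(φ) cos(θ), y = ρ sin(φ) sin(θ), z = ρ cos(φ), and dV = ρ^2 sin(φ) dρ dφ dθ.

The integrand becomes 22ρ^2, so

    ∭_E (22x^2 + 22y^2 + 22z^2) dV = ∫_{0}^{2π} ∫_{0}^{π/2} ∫_{0}^{3} (22ρ^2) · ρ^2 sin(φ) dρ dφ dθ.

Inner (ρ): 5346sin(φ)/5.
Middle (φ): 5346/5.
Outer (θ): 10692π/5.

Therefore the triple integral equals 10692π/5.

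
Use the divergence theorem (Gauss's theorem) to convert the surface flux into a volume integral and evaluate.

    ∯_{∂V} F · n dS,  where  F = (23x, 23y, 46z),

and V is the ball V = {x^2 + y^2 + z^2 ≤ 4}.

By the divergence theorem,

    ∯_{∂V} F · n dS = ∭_V (∇ · F) dV.

Compute the divergence:
    ∇ · F = ∂F_x/∂x + ∂F_y/∂y + ∂F_z/∂z = 23 + 23 + 46 = 92.

In spherical coordinates, x = ρ sin(φ) cos(θ), y = ρ sin(φ) sin(θ), z = ρ cos(φ), dV = ρ^2 sin(φ) dρ dφ dθ, with 0 ≤ ρ ≤ 2, 0 ≤ φ ≤ π, 0 ≤ θ ≤ 2π.

The integrand, after substitution and multiplying by the volume element, becomes (92) · ρ^2 sin(φ), so

    ∭_V (∇·F) dV = ∫_0^{2π} ∫_0^{π} ∫_0^{2} (92) · ρ^2 sin(φ) dρ dφ dθ.

Inner (ρ from 0 to 2): 736sin(φ)/3.
Middle (φ from 0 to π): 1472/3.
Outer (θ from 0 to 2π): 2944π/3.

Therefore ∯_{∂V} F · n dS = 2944π/3.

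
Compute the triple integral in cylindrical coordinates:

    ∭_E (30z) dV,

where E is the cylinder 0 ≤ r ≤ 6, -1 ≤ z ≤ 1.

In cylindrical coordinates, x = r cos(θ), y = r sin(θ), z = z, and dV = r dr dθ dz.

The integrand becomes 30z, so

    ∭_E (30z) dV = ∫_{0}^{2π} ∫_{0}^{6} ∫_{-1}^{1} (30z) · r dz dr dθ.

Inner (z): 0.
Middle (r from 0 to 6): 0.
Outer (θ): 0.

Therefore the triple integral equals 0.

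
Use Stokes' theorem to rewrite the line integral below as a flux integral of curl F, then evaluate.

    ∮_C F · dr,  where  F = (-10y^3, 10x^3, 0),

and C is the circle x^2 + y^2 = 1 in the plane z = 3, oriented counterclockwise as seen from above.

Let S be the flat disk x^2 + y^2 ≤ 1 in the plane z = 3, with upward unit normal n̂ = ẑ. By Stokes' theorem,

    ∮_C F · dr = ∬_S (∇ × F) · n̂ dS = ∬_D (curl F)_z dA,

where D is the disk x^2 + y^2 ≤ 1.

Compute the curl of F = (-10y^3, 10x^3, 0):
    (∇ × F)_x = ∂F_z/∂y - ∂F_y/∂z = 0,
    (∇ × F)_y = ∂F_x/∂z - ∂F_z/∂x = 0,
    (∇ × F)_z = ∂F_y/∂x - ∂F_x/∂y = 30x^2 + 30y^2.

On z = 3, (curl F)_z = 30x^2 + 30y^2.

Convert to polar (x = r cos θ, y = r sin θ, dA = r dr dθ); the integrand becomes 30r^2, so

    ∬_D (curl F)_z dA = ∫_0^{2π} ∫_0^{1} (30r^2) · r dr dθ.

Inner (r from 0 to 1): 15/2.
Outer (θ from 0 to 2π): 15π.

Therefore ∮_C F · dr = 15π.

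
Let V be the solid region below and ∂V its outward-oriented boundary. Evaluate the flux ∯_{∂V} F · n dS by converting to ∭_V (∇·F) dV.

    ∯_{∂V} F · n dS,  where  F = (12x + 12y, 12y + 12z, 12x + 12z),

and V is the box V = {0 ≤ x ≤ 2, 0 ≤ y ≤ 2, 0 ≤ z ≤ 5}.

By the divergence theorem,

    ∯_{∂V} F · n dS = ∭_V (∇ · F) dV.

Compute the divergence:
    ∇ · F = ∂F_x/∂x + ∂F_y/∂y + ∂F_z/∂z = 12 + 12 + 12 = 36.

V is a rectangular box, so dV = dx dy dz with 0 ≤ x ≤ 2, 0 ≤ y ≤ 2, 0 ≤ z ≤ 5.

Integrate (36) over V as an iterated integral:

    ∭_V (∇·F) dV = ∫_0^{2} ∫_0^{2} ∫_0^{5} (36) dz dy dx.

Inner (z from 0 to 5): 180.
Middle (y from 0 to 2): 360.
Outer (x from 0 to 2): 720.

Therefore ∯_{∂V} F · n dS = 720.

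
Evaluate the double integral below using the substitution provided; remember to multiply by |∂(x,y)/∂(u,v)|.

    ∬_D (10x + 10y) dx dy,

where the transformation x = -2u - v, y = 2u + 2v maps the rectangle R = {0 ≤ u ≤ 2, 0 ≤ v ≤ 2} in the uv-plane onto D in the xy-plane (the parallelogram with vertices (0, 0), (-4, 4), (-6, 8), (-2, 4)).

Compute the Jacobian determinant of (x, y) with respect to (u, v):

    ∂(x,y)/∂(u,v) = | -2  -1 | = (-2)(2) - (-1)(2) = -2.
                   | 2  2 |

Its absolute value is |J| = 2 (the area scaling factor).

Substituting x = -2u - v, y = 2u + 2v into the integrand,

    10x + 10y → 10v,

so the integral becomes

    ∬_R (10v) · |J| du dv = ∫_0^2 ∫_0^2 (20v) dv du.

Inner (v): 40.
Outer (u): 80.

Therefore ∬_D (10x + 10y) dx dy = 80.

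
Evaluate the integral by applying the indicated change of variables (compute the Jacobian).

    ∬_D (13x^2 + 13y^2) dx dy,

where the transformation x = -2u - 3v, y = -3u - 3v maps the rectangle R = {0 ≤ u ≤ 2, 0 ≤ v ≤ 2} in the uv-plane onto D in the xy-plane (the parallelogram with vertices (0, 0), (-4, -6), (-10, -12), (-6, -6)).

Compute the Jacobian determinant of (x, y) with respect to (u, v):

    ∂(x,y)/∂(u,v) = | -2  -3 | = (-2)(-3) - (-3)(-3) = -3.
                   | -3  -3 |

Its absolute value is |J| = 3 (the area scaling factor).

Substituting x = -2u - 3v, y = -3u - 3v into the integrand,

    13x^2 + 13y^2 → 169u^2 + 390u v + 234v^2,

so the integral becomes

    ∬_R (169u^2 + 390u v + 234v^2) · |J| du dv = ∫_0^2 ∫_0^2 (507u^2 + 1170u v + 702v^2) dv du.

Inner (v): 1014u^2 + 2340u + 1872.
Outer (u): 11128.

Therefore ∬_D (13x^2 + 13y^2) dx dy = 11128.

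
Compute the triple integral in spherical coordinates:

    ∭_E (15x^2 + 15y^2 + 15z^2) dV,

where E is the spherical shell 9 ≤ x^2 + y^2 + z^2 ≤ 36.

In spherical coordinates, x = ρ sin(φ) cos(θ), y = ρ sin(φ) sin(θ), z = ρ cos(φ), and dV = ρ^2 sin(φ) dρ dφ dθ.

The integrand becomes 15ρ^2, so

    ∭_E (15x^2 + 15y^2 + 15z^2) dV = ∫_{0}^{2π} ∫_{0}^{π} ∫_{3}^{6} (15ρ^2) · ρ^2 sin(φ) dρ dφ dθ.

Inner (ρ): 22599sin(φ).
Middle (φ): 45198.
Outer (θ): 90396π.

Therefore the triple integral equals 90396π.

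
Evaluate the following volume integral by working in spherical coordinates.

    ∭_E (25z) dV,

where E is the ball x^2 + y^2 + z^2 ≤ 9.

In spherical coordinates, x = ρ sin(φ) cos(θ), y = ρ sin(φ) sin(θ), z = ρ cos(φ), and dV = ρ^2 sin(φ) dρ dφ dθ.

The integrand becomes 25ρ cos(φ), so

    ∭_E (25z) dV = ∫_{0}^{2π} ∫_{0}^{π} ∫_{0}^{3} (25ρ cos(φ)) · ρ^2 sin(φ) dρ dφ dθ.

Inner (ρ): 2025sin(2φ)/8.
Middle (φ): 0.
Outer (θ): 0.

Therefore the triple integral equals 0.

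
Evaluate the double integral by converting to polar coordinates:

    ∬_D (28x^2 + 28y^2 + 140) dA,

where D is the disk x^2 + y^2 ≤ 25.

The region D is 0 ≤ r ≤ 5, 0 ≤ θ ≤ 2π in polar coordinates, where x = r cos(θ), y = r sin(θ), and dA = r dr dθ.

Under the substitution, the integrand becomes 28r^2 + 140, so

    ∬_D (28x^2 + 28y^2 + 140) dA = ∫_{0}^{2π} ∫_{0}^{5} (28r^2 + 140) · r dr dθ.

Inner integral (in r): ∫_{0}^{5} (28r^2 + 140) · r dr = 6125.

Outer integral (in θ): ∫_{0}^{2π} (6125) dθ = 12250π.

Therefore ∬_D (28x^2 + 28y^2 + 140) dA = 12250π.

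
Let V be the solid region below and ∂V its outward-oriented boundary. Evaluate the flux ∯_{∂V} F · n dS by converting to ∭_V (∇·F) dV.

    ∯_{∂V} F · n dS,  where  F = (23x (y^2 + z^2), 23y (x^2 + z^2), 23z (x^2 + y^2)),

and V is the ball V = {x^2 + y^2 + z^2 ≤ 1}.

By the divergence theorem,

    ∯_{∂V} F · n dS = ∭_V (∇ · F) dV.

Compute the divergence:
    ∇ · F = ∂F_x/∂x + ∂F_y/∂y + ∂F_z/∂z = 23y^2 + 23z^2 + 23x^2 + 23z^2 + 23x^2 + 23y^2 = 46x^2 + 46y^2 + 46z^2.

In spherical coordinates, x = ρ sin(φ) cos(θ), y = ρ sin(φ) sin(θ), z = ρ cos(φ), dV = ρ^2 sin(φ) dρ dφ dθ, with 0 ≤ ρ ≤ 1, 0 ≤ φ ≤ π, 0 ≤ θ ≤ 2π.

The integrand, after substitution and multiplying by the volume element, becomes (46ρ^2) · ρ^2 sin(φ), so

    ∭_V (∇·F) dV = ∫_0^{2π} ∫_0^{π} ∫_0^{1} (46ρ^2) · ρ^2 sin(φ) dρ dφ dθ.

Inner (ρ from 0 to 1): 46sin(φ)/5.
Middle (φ from 0 to π): 92/5.
Outer (θ from 0 to 2π): 184π/5.

Therefore ∯_{∂V} F · n dS = 184π/5.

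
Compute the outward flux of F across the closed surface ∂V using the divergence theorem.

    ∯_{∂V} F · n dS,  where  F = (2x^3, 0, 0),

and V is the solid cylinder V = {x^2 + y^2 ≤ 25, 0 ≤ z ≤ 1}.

By the divergence theorem,

    ∯_{∂V} F · n dS = ∭_V (∇ · F) dV.

Compute the divergence:
    ∇ · F = ∂F_x/∂x + ∂F_y/∂y + ∂F_z/∂z = 6x^2 + 0 + 0 = 6x^2.

In cylindrical coordinates, x = r cos(θ), y = r sin(θ), z = z, dV = r dr dθ dz, with 0 ≤ r ≤ 5, 0 ≤ θ ≤ 2π, 0 ≤ z ≤ 1.

The integrand, after substitution and multiplying by the volume element, becomes (6r^2cos(θ)^2) · r, so

    ∭_V (∇·F) dV = ∫_0^{2π} ∫_0^{5} ∫_0^{1} (6r^2cos(θ)^2) · r dz dr dθ.

Inner (z from 0 to 1): 6r^3cos(θ)^2.
Middle (r from 0 to 5): 1875cos(θ)^2/2.
Outer (θ from 0 to 2π): 1875π/2.

Therefore ∯_{∂V} F · n dS = 1875π/2.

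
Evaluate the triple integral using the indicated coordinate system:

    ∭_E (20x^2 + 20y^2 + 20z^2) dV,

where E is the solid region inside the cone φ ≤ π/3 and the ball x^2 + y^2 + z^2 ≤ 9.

In spherical coordinates, x = ρ sin(φ) cos(θ), y = ρ sin(φ) sin(θ), z = ρ cos(φ), and dV = ρ^2 sin(φ) dρ dφ dθ.

The integrand becomes 20ρ^2, so

    ∭_E (20x^2 + 20y^2 + 20z^2) dV = ∫_{0}^{2π} ∫_{0}^{π/3} ∫_{0}^{3} (20ρ^2) · ρ^2 sin(φ) dρ dφ dθ.

Inner (ρ): 972sin(φ).
Middle (φ): 486.
Outer (θ): 972π.

Therefore the triple integral equals 972π.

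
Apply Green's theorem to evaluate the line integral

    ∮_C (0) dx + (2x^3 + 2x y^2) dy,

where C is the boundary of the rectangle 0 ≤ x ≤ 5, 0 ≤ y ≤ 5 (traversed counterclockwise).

Green's theorem converts the closed line integral into a double integral over the enclosed region D:

    ∮_C P dx + Q dy = ∬_D (∂Q/∂x - ∂P/∂y) dA.

Here P = 0, Q = 2x^3 + 2x y^2, so

    ∂Q/∂x = 6x^2 + 2y^2,    ∂P/∂y = 0,
    ∂Q/∂x - ∂P/∂y = 6x^2 + 2y^2.

D is the region 0 ≤ x ≤ 5, 0 ≤ y ≤ 5. Evaluating the double integral:

    ∬_D (6x^2 + 2y^2) dA = ∫_0^{5} ∫_0^{5} (6x^2 + 2y^2) dy dx.

Inner (y from 0 to 5): 30x^2 + 250/3.
Outer (x from 0 to 5): 5000/3.

Therefore ∮_C P dx + Q dy = 5000/3.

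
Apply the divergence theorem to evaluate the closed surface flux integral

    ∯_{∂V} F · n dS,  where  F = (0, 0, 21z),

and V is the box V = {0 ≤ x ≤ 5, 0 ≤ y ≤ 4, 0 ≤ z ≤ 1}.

By the divergence theorem,

    ∯_{∂V} F · n dS = ∭_V (∇ · F) dV.

Compute the divergence:
    ∇ · F = ∂F_x/∂x + ∂F_y/∂y + ∂F_z/∂z = 0 + 0 + 21 = 21.

V is a rectangular box, so dV = dx dy dz with 0 ≤ x ≤ 5, 0 ≤ y ≤ 4, 0 ≤ z ≤ 1.

Integrate (21) over V as an iterated integral:

    ∭_V (∇·F) dV = ∫_0^{5} ∫_0^{4} ∫_0^{1} (21) dz dy dx.

Inner (z from 0 to 1): 21.
Middle (y from 0 to 4): 84.
Outer (x from 0 to 5): 420.

Therefore ∯_{∂V} F · n dS = 420.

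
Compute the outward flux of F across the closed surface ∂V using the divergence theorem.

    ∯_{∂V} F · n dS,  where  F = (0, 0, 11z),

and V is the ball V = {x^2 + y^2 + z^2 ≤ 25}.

By the divergence theorem,

    ∯_{∂V} F · n dS = ∭_V (∇ · F) dV.

Compute the divergence:
    ∇ · F = ∂F_x/∂x + ∂F_y/∂y + ∂F_z/∂z = 0 + 0 + 11 = 11.

In spherical coordinates, x = ρ sin(φ) cos(θ), y = ρ sin(φ) sin(θ), z = ρ cos(φ), dV = ρ^2 sin(φ) dρ dφ dθ, with 0 ≤ ρ ≤ 5, 0 ≤ φ ≤ π, 0 ≤ θ ≤ 2π.

The integrand, after substitution and multiplying by the volume element, becomes (11) · ρ^2 sin(φ), so

    ∭_V (∇·F) dV = ∫_0^{2π} ∫_0^{π} ∫_0^{5} (11) · ρ^2 sin(φ) dρ dφ dθ.

Inner (ρ from 0 to 5): 1375sin(φ)/3.
Middle (φ from 0 to π): 2750/3.
Outer (θ from 0 to 2π): 5500π/3.

Therefore ∯_{∂V} F · n dS = 5500π/3.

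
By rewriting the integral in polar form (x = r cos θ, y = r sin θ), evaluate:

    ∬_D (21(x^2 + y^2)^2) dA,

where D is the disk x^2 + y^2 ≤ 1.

The region D is 0 ≤ r ≤ 1, 0 ≤ θ ≤ 2π in polar coordinates, where x = r cos(θ), y = r sin(θ), and dA = r dr dθ.

Under the substitution, the integrand becomes 21r^4, so

    ∬_D (21(x^2 + y^2)^2) dA = ∫_{0}^{2π} ∫_{0}^{1} (21r^4) · r dr dθ.

Inner integral (in r): ∫_{0}^{1} (21r^4) · r dr = 7/2.

Outer integral (in θ): ∫_{0}^{2π} (7/2) dθ = 7π.

Therefore ∬_D (21(x^2 + y^2)^2) dA = 7π.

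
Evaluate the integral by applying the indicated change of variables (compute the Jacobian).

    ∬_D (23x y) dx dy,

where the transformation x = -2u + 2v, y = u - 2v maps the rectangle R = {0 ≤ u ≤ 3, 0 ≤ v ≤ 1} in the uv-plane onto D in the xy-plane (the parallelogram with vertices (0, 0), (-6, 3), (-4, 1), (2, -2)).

Compute the Jacobian determinant of (x, y) with respect to (u, v):

    ∂(x,y)/∂(u,v) = | -2  2 | = (-2)(-2) - (2)(1) = 2.
                   | 1  -2 |

Its absolute value is |J| = 2 (the area scaling factor).

Substituting x = -2u + 2v, y = u - 2v into the integrand,

    23x y → -46u^2 + 138u v - 92v^2,

so the integral becomes

    ∬_R (-46u^2 + 138u v - 92v^2) · |J| du dv = ∫_0^3 ∫_0^1 (-92u^2 + 276u v - 184v^2) dv du.

Inner (v): -92u^2 + 138u - 184/3.
Outer (u): -391.

Therefore ∬_D (23x y) dx dy = -391.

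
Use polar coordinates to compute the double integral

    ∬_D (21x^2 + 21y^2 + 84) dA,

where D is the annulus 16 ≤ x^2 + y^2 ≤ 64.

The region D is 4 ≤ r ≤ 8, 0 ≤ θ ≤ 2π in polar coordinates, where x = r cos(θ), y = r sin(θ), and dA = r dr dθ.

Under the substitution, the integrand becomes 21r^2 + 84, so

    ∬_D (21x^2 + 21y^2 + 84) dA = ∫_{0}^{2π} ∫_{4}^{8} (21r^2 + 84) · r dr dθ.

Inner integral (in r): ∫_{4}^{8} (21r^2 + 84) · r dr = 22176.

Outer integral (in θ): ∫_{0}^{2π} (22176) dθ = 44352π.

Therefore ∬_D (21x^2 + 21y^2 + 84) dA = 44352π.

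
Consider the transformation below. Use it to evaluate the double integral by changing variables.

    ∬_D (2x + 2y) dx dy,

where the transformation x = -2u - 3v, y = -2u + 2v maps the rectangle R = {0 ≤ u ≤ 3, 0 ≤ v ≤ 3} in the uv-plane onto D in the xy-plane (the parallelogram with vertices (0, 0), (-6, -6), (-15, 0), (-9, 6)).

Compute the Jacobian determinant of (x, y) with respect to (u, v):

    ∂(x,y)/∂(u,v) = | -2  -3 | = (-2)(2) - (-3)(-2) = -10.
                   | -2  2 |

Its absolute value is |J| = 10 (the area scaling factor).

Substituting x = -2u - 3v, y = -2u + 2v into the integrand,

    2x + 2y → -8u - 2v,

so the integral becomes

    ∬_R (-8u - 2v) · |J| du dv = ∫_0^3 ∫_0^3 (-80u - 20v) dv du.

Inner (v): -240u - 90.
Outer (u): -1350.

Therefore ∬_D (2x + 2y) dx dy = -1350.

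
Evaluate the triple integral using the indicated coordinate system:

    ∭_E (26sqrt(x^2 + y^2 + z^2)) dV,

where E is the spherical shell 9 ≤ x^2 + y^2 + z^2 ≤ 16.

In spherical coordinates, x = ρ sin(φ) cos(θ), y = ρ sin(φ) sin(θ), z = ρ cos(φ), and dV = ρ^2 sin(φ) dρ dφ dθ.

The integrand becomes 26ρ, so

    ∭_E (26sqrt(x^2 + y^2 + z^2)) dV = ∫_{0}^{2π} ∫_{0}^{π} ∫_{3}^{4} (26ρ) · ρ^2 sin(φ) dρ dφ dθ.

Inner (ρ): 2275sin(φ)/2.
Middle (φ): 2275.
Outer (θ): 4550π.

Therefore the triple integral equals 4550π.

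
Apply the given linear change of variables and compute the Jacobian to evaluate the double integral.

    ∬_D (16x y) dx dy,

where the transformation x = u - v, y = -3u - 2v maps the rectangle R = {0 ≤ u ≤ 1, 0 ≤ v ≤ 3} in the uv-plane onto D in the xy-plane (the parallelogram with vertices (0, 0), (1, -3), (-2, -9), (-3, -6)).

Compute the Jacobian determinant of (x, y) with respect to (u, v):

    ∂(x,y)/∂(u,v) = | 1  -1 | = (1)(-2) - (-1)(-3) = -5.
                   | -3  -2 |

Its absolute value is |J| = 5 (the area scaling factor).

Substituting x = u - v, y = -3u - 2v into the integrand,

    16x y → -48u^2 + 16u v + 32v^2,

so the integral becomes

    ∬_R (-48u^2 + 16u v + 32v^2) · |J| du dv = ∫_0^1 ∫_0^3 (-240u^2 + 80u v + 160v^2) dv du.

Inner (v): -720u^2 + 360u + 1440.
Outer (u): 1380.

Therefore ∬_D (16x y) dx dy = 1380.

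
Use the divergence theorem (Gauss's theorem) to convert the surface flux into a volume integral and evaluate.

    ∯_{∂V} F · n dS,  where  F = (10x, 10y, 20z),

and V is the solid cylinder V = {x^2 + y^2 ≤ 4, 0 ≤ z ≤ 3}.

By the divergence theorem,

    ∯_{∂V} F · n dS = ∭_V (∇ · F) dV.

Compute the divergence:
    ∇ · F = ∂F_x/∂x + ∂F_y/∂y + ∂F_z/∂z = 10 + 10 + 20 = 40.

In cylindrical coordinates, x = r cos(θ), y = r sin(θ), z = z, dV = r dr dθ dz, with 0 ≤ r ≤ 2, 0 ≤ θ ≤ 2π, 0 ≤ z ≤ 3.

The integrand, after substitution and multiplying by the volume element, becomes (40) · r, so

    ∭_V (∇·F) dV = ∫_0^{2π} ∫_0^{2} ∫_0^{3} (40) · r dz dr dθ.

Inner (z from 0 to 3): 120r.
Middle (r from 0 to 2): 240.
Outer (θ from 0 to 2π): 480π.

Therefore ∯_{∂V} F · n dS = 480π.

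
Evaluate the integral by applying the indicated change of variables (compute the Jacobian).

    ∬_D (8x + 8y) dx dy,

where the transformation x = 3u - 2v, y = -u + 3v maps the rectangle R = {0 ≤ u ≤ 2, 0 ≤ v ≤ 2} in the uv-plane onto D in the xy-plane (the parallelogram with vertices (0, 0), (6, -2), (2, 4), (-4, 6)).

Compute the Jacobian determinant of (x, y) with respect to (u, v):

    ∂(x,y)/∂(u,v) = | 3  -2 | = (3)(3) - (-2)(-1) = 7.
                   | -1  3 |

Its absolute value is |J| = 7 (the area scaling factor).

Substituting x = 3u - 2v, y = -u + 3v into the integrand,

    8x + 8y → 16u + 8v,

so the integral becomes

    ∬_R (16u + 8v) · |J| du dv = ∫_0^2 ∫_0^2 (112u + 56v) dv du.

Inner (v): 224u + 112.
Outer (u): 672.

Therefore ∬_D (8x + 8y) dx dy = 672.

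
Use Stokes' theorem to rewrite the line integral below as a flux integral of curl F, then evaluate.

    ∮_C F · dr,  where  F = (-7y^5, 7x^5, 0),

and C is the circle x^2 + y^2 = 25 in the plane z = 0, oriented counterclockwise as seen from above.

Let S be the flat disk x^2 + y^2 ≤ 25 in the plane z = 0, with upward unit normal n̂ = ẑ. By Stokes' theorem,

    ∮_C F · dr = ∬_S (∇ × F) · n̂ dS = ∬_D (curl F)_z dA,

where D is the disk x^2 + y^2 ≤ 25.

Compute the curl of F = (-7y^5, 7x^5, 0):
    (∇ × F)_x = ∂F_z/∂y - ∂F_y/∂z = 0,
    (∇ × F)_y = ∂F_x/∂z - ∂F_z/∂x = 0,
    (∇ × F)_z = ∂F_y/∂x - ∂F_x/∂y = 35x^4 + 35y^4.

On z = 0, (curl F)_z = 35x^4 + 35y^4.

Convert to polar (x = r cos θ, y = r sin θ, dA = r dr dθ); the integrand becomes 35r^4(sin(θ)^4 + cos(θ)^4), so

    ∬_D (curl F)_z dA = ∫_0^{2π} ∫_0^{5} (35r^4(sin(θ)^4 + cos(θ)^4)) · r dr dθ.

Inner (r from 0 to 5): 546875sin(θ)^4/6 + 546875cos(θ)^4/6.
Outer (θ from 0 to 2π): 546875π/4.

Therefore ∮_C F · dr = 546875π/4.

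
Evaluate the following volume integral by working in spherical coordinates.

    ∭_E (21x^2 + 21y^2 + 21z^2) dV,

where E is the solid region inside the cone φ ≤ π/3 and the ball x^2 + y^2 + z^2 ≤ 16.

In spherical coordinates, x = ρ sin(φ) cos(θ), y = ρ sin(φ) sin(θ), z = ρ cos(φ), and dV = ρ^2 sin(φ) dρ dφ dθ.

The integrand becomes 21ρ^2, so

    ∭_E (21x^2 + 21y^2 + 21z^2) dV = ∫_{0}^{2π} ∫_{0}^{π/3} ∫_{0}^{4} (21ρ^2) · ρ^2 sin(φ) dρ dφ dθ.

Inner (ρ): 21504sin(φ)/5.
Middle (φ): 10752/5.
Outer (θ): 21504π/5.

Therefore the triple integral equals 21504π/5.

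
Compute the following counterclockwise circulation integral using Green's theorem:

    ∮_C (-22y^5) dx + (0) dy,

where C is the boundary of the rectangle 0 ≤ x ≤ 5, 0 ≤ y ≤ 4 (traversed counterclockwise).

Green's theorem converts the closed line integral into a double integral over the enclosed region D:

    ∮_C P dx + Q dy = ∬_D (∂Q/∂x - ∂P/∂y) dA.

Here P = -22y^5, Q = 0, so

    ∂Q/∂x = 0,    ∂P/∂y = -110y^4,
    ∂Q/∂x - ∂P/∂y = 110y^4.

D is the region 0 ≤ x ≤ 5, 0 ≤ y ≤ 4. Evaluating the double integral:

    ∬_D (110y^4) dA = ∫_0^{5} ∫_0^{4} (110y^4) dy dx.

Inner (y from 0 to 4): 22528.
Outer (x from 0 to 5): 112640.

Therefore ∮_C P dx + Q dy = 112640.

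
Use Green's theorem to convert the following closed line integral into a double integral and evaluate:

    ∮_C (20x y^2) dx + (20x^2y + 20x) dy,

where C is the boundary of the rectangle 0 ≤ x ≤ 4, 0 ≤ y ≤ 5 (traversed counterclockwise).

Green's theorem converts the closed line integral into a double integral over the enclosed region D:

    ∮_C P dx + Q dy = ∬_D (∂Q/∂x - ∂P/∂y) dA.

Here P = 20x y^2, Q = 20x^2y + 20x, so

    ∂Q/∂x = 40x y + 20,    ∂P/∂y = 40x y,
    ∂Q/∂x - ∂P/∂y = 20.

D is the region 0 ≤ x ≤ 4, 0 ≤ y ≤ 5. Evaluating the double integral:

    ∬_D (20) dA = ∫_0^{4} ∫_0^{5} (20) dy dx.

Inner (y from 0 to 5): 100.
Outer (x from 0 to 4): 400.

Therefore ∮_C P dx + Q dy = 400.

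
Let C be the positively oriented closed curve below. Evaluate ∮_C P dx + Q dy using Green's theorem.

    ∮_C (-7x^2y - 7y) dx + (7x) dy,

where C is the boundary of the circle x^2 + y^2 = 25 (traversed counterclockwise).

Green's theorem converts the closed line integral into a double integral over the enclosed region D:

    ∮_C P dx + Q dy = ∬_D (∂Q/∂x - ∂P/∂y) dA.

Here P = -7x^2y - 7y, Q = 7x, so

    ∂Q/∂x = 7,    ∂P/∂y = -7x^2 - 7,
    ∂Q/∂x - ∂P/∂y = 7x^2 + 14.

D is the region x^2 + y^2 ≤ 25. Evaluating the double integral:

In polar coordinates (x = r cos θ, y = r sin θ, dA = r dr dθ) the integrand becomes 7r^2cos(θ)^2 + 14, so

    ∬_D (7x^2 + 14) dA = ∫_0^{2π} ∫_0^{5} (7r^2cos(θ)^2 + 14) · r dr dθ.

Inner (r from 0 to 5): 4375cos(θ)^2/4 + 175.
Outer (θ from 0 to 2π): 5775π/4.

Therefore ∮_C P dx + Q dy = 5775π/4.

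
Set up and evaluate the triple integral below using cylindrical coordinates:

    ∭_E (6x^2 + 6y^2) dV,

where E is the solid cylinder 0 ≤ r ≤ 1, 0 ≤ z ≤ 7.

In cylindrical coordinates, x = r cos(θ), y = r sin(θ), z = z, and dV = r dr dθ dz.

The integrand becomes 6r^2, so

    ∭_E (6x^2 + 6y^2) dV = ∫_{0}^{2π} ∫_{0}^{1} ∫_{0}^{7} (6r^2) · r dz dr dθ.

Inner (z): 42r^3.
Middle (r from 0 to 1): 21/2.
Outer (θ): 21π.

Therefore the triple integral equals 21π.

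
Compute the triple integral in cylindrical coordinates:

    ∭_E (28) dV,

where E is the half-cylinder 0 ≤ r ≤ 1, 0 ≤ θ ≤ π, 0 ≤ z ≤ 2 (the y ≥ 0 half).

In cylindrical coordinates, x = r cos(θ), y = r sin(θ), z = z, and dV = r dr dθ dz.

The integrand becomes 28, so

    ∭_E (28) dV = ∫_{0}^{π} ∫_{0}^{1} ∫_{0}^{2} (28) · r dz dr dθ.

Inner (z): 56r.
Middle (r from 0 to 1): 28.
Outer (θ): 28π.

Therefore the triple integral equals 28π.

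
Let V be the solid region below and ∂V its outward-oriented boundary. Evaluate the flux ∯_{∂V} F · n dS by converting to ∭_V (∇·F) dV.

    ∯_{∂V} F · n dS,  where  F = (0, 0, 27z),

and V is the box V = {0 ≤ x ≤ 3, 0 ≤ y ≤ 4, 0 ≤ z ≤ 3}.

By the divergence theorem,

    ∯_{∂V} F · n dS = ∭_V (∇ · F) dV.

Compute the divergence:
    ∇ · F = ∂F_x/∂x + ∂F_y/∂y + ∂F_z/∂z = 0 + 0 + 27 = 27.

V is a rectangular box, so dV = dx dy dz with 0 ≤ x ≤ 3, 0 ≤ y ≤ 4, 0 ≤ z ≤ 3.

Integrate (27) over V as an iterated integral:

    ∭_V (∇·F) dV = ∫_0^{3} ∫_0^{4} ∫_0^{3} (27) dz dy dx.

Inner (z from 0 to 3): 81.
Middle (y from 0 to 4): 324.
Outer (x from 0 to 3): 972.

Therefore ∯_{∂V} F · n dS = 972.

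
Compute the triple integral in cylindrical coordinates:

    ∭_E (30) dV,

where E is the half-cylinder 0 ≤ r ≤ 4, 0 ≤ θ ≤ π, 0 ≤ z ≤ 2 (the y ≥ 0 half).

In cylindrical coordinates, x = r cos(θ), y = r sin(θ), z = z, and dV = r dr dθ dz.

The integrand becomes 30, so

    ∭_E (30) dV = ∫_{0}^{π} ∫_{0}^{4} ∫_{0}^{2} (30) · r dz dr dθ.

Inner (z): 60r.
Middle (r from 0 to 4): 480.
Outer (θ): 480π.

Therefore the triple integral equals 480π.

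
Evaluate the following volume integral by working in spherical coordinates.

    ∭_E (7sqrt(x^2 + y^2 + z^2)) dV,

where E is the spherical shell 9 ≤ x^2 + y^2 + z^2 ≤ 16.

In spherical coordinates, x = ρ sin(φ) cos(θ), y = ρ sin(φ) sin(θ), z = ρ cos(φ), and dV = ρ^2 sin(φ) dρ dφ dθ.

The integrand becomes 7ρ, so

    ∭_E (7sqrt(x^2 + y^2 + z^2)) dV = ∫_{0}^{2π} ∫_{0}^{π} ∫_{3}^{4} (7ρ) · ρ^2 sin(φ) dρ dφ dθ.

Inner (ρ): 1225sin(φ)/4.
Middle (φ): 1225/2.
Outer (θ): 1225π.

Therefore the triple integral equals 1225π.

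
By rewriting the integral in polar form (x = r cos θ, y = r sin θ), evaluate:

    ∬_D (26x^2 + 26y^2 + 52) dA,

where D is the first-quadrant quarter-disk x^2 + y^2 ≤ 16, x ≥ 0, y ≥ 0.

The region D is 0 ≤ r ≤ 4, 0 ≤ θ ≤ π/2 in polar coordinates, where x = r cos(θ), y = r sin(θ), and dA = r dr dθ.

Under the substitution, the integrand becomes 26r^2 + 52, so

    ∬_D (26x^2 + 26y^2 + 52) dA = ∫_{0}^{π/2} ∫_{0}^{4} (26r^2 + 52) · r dr dθ.

Inner integral (in r): ∫_{0}^{4} (26r^2 + 52) · r dr = 2080.

Outer integral (in θ): ∫_{0}^{π/2} (2080) dθ = 1040π.

Therefore ∬_D (26x^2 + 26y^2 + 52) dA = 1040π.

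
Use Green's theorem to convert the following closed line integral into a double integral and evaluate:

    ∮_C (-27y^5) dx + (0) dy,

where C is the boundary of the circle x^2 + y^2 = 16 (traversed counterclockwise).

Green's theorem converts the closed line integral into a double integral over the enclosed region D:

    ∮_C P dx + Q dy = ∬_D (∂Q/∂x - ∂P/∂y) dA.

Here P = -27y^5, Q = 0, so

    ∂Q/∂x = 0,    ∂P/∂y = -135y^4,
    ∂Q/∂x - ∂P/∂y = 135y^4.

D is the region x^2 + y^2 ≤ 16. Evaluating the double integral:

In polar coordinates (x = r cos θ, y = r sin θ, dA = r dr dθ) the integrand becomes 135r^4sin(θ)^4, so

    ∬_D (135y^4) dA = ∫_0^{2π} ∫_0^{4} (135r^4sin(θ)^4) · r dr dθ.

Inner (r from 0 to 4): 92160sin(θ)^4.
Outer (θ from 0 to 2π): 69120π.

Therefore ∮_C P dx + Q dy = 69120π.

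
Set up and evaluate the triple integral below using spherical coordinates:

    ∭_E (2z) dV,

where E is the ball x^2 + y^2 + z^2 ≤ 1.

In spherical coordinates, x = ρ sin(φ) cos(θ), y = ρ sin(φ) sin(θ), z = ρ cos(φ), and dV = ρ^2 sin(φ) dρ dφ dθ.

The integrand becomes 2ρ cos(φ), so

    ∭_E (2z) dV = ∫_{0}^{2π} ∫_{0}^{π} ∫_{0}^{1} (2ρ cos(φ)) · ρ^2 sin(φ) dρ dφ dθ.

Inner (ρ): sin(2φ)/4.
Middle (φ): 0.
Outer (θ): 0.

Therefore the triple integral equals 0.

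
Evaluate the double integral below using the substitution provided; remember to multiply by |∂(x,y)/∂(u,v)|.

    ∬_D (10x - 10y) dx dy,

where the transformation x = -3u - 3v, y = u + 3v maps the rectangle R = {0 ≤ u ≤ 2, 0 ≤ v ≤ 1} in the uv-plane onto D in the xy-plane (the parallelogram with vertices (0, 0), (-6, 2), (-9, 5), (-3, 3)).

Compute the Jacobian determinant of (x, y) with respect to (u, v):

    ∂(x,y)/∂(u,v) = | -3  -3 | = (-3)(3) - (-3)(1) = -6.
                   | 1  3 |

Its absolute value is |J| = 6 (the area scaling factor).

Substituting x = -3u - 3v, y = u + 3v into the integrand,

    10x - 10y → -40u - 60v,

so the integral becomes

    ∬_R (-40u - 60v) · |J| du dv = ∫_0^2 ∫_0^1 (-240u - 360v) dv du.

Inner (v): -240u - 180.
Outer (u): -840.

Therefore ∬_D (10x - 10y) dx dy = -840.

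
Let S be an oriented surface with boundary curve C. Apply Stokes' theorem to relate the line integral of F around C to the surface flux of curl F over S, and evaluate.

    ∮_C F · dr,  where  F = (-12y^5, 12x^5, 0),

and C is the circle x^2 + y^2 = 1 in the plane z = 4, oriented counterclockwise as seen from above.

Let S be the flat disk x^2 + y^2 ≤ 1 in the plane z = 4, with upward unit normal n̂ = ẑ. By Stokes' theorem,

    ∮_C F · dr = ∬_S (∇ × F) · n̂ dS = ∬_D (curl F)_z dA,

where D is the disk x^2 + y^2 ≤ 1.

Compute the curl of F = (-12y^5, 12x^5, 0):
    (∇ × F)_x = ∂F_z/∂y - ∂F_y/∂z = 0,
    (∇ × F)_y = ∂F_x/∂z - ∂F_z/∂x = 0,
    (∇ × F)_z = ∂F_y/∂x - ∂F_x/∂y = 60x^4 + 60y^4.

On z = 4, (curl F)_z = 60x^4 + 60y^4.

Convert to polar (x = r cos θ, y = r sin θ, dA = r dr dθ); the integrand becomes 60r^4(sin(θ)^4 + cos(θ)^4), so

    ∬_D (curl F)_z dA = ∫_0^{2π} ∫_0^{1} (60r^4(sin(θ)^4 + cos(θ)^4)) · r dr dθ.

Inner (r from 0 to 1): 10sin(θ)^4 + 10cos(θ)^4.
Outer (θ from 0 to 2π): 15π.

Therefore ∮_C F · dr = 15π.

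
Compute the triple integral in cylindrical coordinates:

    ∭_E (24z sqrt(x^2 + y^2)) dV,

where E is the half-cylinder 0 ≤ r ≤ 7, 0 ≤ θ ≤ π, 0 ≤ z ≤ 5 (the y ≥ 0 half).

In cylindrical coordinates, x = r cos(θ), y = r sin(θ), z = z, and dV = r dr dθ dz.

The integrand becomes 24r z, so

    ∭_E (24z sqrt(x^2 + y^2)) dV = ∫_{0}^{π} ∫_{0}^{7} ∫_{0}^{5} (24r z) · r dz dr dθ.

Inner (z): 300r^2.
Middle (r from 0 to 7): 34300.
Outer (θ): 34300π.

Therefore the triple integral equals 34300π.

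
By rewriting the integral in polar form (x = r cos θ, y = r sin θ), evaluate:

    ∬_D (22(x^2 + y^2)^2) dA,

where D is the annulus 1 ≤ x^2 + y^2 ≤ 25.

The region D is 1 ≤ r ≤ 5, 0 ≤ θ ≤ 2π in polar coordinates, where x = r cos(θ), y = r sin(θ), and dA = r dr dθ.

Under the substitution, the integrand becomes 22r^4, so

    ∬_D (22(x^2 + y^2)^2) dA = ∫_{0}^{2π} ∫_{1}^{5} (22r^4) · r dr dθ.

Inner integral (in r): ∫_{1}^{5} (22r^4) · r dr = 57288.

Outer integral (in θ): ∫_{0}^{2π} (57288) dθ = 114576π.

Therefore ∬_D (22(x^2 + y^2)^2) dA = 114576π.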